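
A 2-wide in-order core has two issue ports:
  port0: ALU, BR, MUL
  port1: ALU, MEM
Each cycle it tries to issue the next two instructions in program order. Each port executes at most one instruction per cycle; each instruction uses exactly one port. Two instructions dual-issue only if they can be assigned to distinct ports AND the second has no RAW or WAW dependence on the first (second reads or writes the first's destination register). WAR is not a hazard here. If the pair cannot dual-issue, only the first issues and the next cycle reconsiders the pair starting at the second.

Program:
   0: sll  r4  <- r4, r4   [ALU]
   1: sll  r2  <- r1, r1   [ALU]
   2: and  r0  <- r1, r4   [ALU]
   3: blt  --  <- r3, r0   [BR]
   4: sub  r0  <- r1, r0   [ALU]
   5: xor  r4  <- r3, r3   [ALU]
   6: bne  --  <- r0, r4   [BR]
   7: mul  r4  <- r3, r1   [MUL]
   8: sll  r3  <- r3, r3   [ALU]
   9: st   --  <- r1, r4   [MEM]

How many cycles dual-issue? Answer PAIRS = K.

  cy0 -> i0+i1 (sll;sll) pair
  cy1 -> i2 (and) RAW r0
  cy2 -> i3+i4 (blt;sub) pair
  cy3 -> i5 (xor) RAW r4
  cy4 -> i6 (bne) no-port BR/MUL
  cy5 -> i7+i8 (mul;sll) pair
  cy6 -> i9 (st) tail

PAIRS = 3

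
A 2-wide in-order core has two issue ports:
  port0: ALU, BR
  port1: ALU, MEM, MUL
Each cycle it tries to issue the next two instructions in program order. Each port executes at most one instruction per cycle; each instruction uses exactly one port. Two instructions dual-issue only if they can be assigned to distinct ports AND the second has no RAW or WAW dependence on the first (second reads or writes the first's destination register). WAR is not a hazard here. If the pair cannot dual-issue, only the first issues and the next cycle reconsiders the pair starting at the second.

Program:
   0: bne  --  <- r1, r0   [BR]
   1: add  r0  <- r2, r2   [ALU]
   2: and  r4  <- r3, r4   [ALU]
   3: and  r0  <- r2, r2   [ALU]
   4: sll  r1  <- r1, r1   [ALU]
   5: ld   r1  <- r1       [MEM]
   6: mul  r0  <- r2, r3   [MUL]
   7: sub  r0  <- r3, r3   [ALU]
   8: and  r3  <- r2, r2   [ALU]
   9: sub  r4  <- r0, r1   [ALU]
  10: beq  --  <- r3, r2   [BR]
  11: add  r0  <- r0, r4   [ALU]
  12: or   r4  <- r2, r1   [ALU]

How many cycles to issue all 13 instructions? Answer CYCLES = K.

CYCLES = 8

c0: i0,i1 bne/add  pair
c1: i2,i3 and/and  pair
c2: i4 sll  RAW+WAW r1
c3: i5 ld  no-port MEM/MUL
c4: i6 mul  WAW r0
c5: i7,i8 sub/and  pair
c6: i9,i10 sub/beq  pair
c7: i11,i12 add/or  pair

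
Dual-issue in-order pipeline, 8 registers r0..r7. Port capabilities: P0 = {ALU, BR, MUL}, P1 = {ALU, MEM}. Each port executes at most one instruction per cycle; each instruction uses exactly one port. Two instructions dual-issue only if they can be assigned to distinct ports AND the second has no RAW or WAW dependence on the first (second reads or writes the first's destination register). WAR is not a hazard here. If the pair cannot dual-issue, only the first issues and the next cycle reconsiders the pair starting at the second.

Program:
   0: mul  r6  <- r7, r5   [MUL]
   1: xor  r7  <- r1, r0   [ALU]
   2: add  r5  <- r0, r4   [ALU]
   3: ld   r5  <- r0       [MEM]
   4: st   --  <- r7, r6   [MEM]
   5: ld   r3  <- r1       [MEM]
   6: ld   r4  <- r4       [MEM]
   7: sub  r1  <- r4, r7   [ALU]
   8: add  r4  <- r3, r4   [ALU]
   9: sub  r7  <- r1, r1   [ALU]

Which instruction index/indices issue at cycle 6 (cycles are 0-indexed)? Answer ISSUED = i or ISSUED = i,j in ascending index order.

ISSUED = 7,8

#0 head=0: mul.MUL xor.ALU i0/i1 dual
#1 head=2: add.ALU i2 WAW r5
#2 head=3: ld.MEM i3 no-port MEM/MEM
#3 head=4: st.MEM i4 no-port MEM/MEM
#4 head=5: ld.MEM i5 no-port MEM/MEM
#5 head=6: ld.MEM i6 RAW r4
#6 head=7: sub.ALU add.ALU i7/i8 dual
#7 head=9: sub.ALU i9 tail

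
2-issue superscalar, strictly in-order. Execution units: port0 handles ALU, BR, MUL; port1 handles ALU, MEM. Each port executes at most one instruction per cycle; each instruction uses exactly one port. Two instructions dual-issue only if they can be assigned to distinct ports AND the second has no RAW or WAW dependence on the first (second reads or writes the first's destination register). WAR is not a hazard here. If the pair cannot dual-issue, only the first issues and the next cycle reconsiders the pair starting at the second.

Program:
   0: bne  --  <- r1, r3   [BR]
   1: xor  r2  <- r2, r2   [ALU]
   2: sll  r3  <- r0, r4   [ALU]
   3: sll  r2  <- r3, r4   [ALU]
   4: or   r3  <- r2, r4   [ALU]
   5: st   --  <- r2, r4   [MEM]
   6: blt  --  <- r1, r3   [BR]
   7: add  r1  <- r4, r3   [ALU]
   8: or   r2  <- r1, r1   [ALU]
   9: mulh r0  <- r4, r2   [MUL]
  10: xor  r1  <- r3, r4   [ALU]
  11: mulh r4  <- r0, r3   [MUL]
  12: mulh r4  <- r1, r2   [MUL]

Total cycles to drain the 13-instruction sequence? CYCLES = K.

  cy0 -> i0&i1 (bne+xor) pair
  cy1 -> i2 (sll) RAW r3
  cy2 -> i3 (sll) RAW r2
  cy3 -> i4&i5 (or+st) pair
  cy4 -> i6&i7 (blt+add) pair
  cy5 -> i8 (or) RAW r2
  cy6 -> i9&i10 (mulh+xor) pair
  cy7 -> i11 (mulh) no-port MUL/MUL
  cy8 -> i12 (mulh) tail

CYCLES = 9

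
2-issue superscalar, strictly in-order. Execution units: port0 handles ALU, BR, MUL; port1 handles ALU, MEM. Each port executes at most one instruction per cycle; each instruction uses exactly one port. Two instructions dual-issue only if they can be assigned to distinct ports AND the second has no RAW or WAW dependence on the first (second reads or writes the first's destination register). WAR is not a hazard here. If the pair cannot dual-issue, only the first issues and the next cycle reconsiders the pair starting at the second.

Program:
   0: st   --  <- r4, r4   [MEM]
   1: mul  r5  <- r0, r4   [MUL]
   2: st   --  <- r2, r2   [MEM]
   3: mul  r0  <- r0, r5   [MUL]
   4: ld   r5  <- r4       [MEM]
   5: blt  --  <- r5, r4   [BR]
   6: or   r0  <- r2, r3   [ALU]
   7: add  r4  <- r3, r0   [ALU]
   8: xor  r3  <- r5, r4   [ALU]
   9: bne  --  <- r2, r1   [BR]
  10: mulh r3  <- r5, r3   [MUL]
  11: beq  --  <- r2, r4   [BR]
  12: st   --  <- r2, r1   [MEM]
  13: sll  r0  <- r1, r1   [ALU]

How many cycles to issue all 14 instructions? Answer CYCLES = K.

0. st.MEM+mul.MUL @i0&i1  | 2-wide
1. st.MEM+mul.MUL @i2&i3  | 2-wide
2. ld.MEM @i4  | RAW r5
3. blt.BR+or.ALU @i5&i6  | 2-wide
4. add.ALU @i7  | RAW r4
5. xor.ALU+bne.BR @i8&i9  | 2-wide
6. mulh.MUL @i10  | no-port MUL/BR
7. beq.BR+st.MEM @i11&i12  | 2-wide
8. sll.ALU @i13  | tail

CYCLES = 9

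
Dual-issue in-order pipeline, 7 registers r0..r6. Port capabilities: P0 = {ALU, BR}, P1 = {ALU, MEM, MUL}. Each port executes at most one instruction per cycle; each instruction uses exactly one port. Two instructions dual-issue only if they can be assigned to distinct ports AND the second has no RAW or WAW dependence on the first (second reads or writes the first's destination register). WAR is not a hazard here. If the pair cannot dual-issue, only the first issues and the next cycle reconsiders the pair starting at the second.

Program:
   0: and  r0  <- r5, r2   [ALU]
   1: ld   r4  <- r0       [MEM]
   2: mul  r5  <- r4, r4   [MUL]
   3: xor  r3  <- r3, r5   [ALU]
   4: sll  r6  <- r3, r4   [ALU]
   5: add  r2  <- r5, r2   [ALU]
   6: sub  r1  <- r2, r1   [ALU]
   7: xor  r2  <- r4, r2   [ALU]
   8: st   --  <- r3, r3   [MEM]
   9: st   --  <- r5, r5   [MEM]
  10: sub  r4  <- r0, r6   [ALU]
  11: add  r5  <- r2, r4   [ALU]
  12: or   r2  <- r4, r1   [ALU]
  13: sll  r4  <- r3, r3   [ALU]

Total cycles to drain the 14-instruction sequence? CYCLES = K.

CYCLES = 10

#0 head=0: and i0 RAW r0
#1 head=1: ld i1 no-port MEM/MUL
#2 head=2: mul i2 RAW r5
#3 head=3: xor i3 RAW r3
#4 head=4: sll/add i4&i5 2-wide
#5 head=6: sub/xor i6&i7 2-wide
#6 head=8: st i8 no-port MEM/MEM
#7 head=9: st/sub i9&i10 2-wide
#8 head=11: add/or i11&i12 2-wide
#9 head=13: sll i13 tail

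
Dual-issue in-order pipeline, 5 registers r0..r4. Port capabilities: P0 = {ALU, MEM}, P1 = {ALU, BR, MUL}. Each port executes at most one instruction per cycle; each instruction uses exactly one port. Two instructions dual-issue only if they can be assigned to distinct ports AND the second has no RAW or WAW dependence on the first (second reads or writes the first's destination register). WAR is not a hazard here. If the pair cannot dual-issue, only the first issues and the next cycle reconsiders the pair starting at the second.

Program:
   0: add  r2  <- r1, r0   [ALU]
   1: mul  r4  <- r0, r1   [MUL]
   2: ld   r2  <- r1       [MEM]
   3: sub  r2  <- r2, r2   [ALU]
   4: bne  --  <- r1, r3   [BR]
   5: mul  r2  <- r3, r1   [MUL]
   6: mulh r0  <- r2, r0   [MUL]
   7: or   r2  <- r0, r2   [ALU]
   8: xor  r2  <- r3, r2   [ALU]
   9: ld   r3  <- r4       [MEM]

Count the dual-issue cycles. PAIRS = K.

#0 head=0: add.ALU mul.MUL i0&i1 2-wide
#1 head=2: ld.MEM i2 RAW+WAW r2
#2 head=3: sub.ALU bne.BR i3&i4 2-wide
#3 head=5: mul.MUL i5 no-port MUL/MUL
#4 head=6: mulh.MUL i6 RAW r0
#5 head=7: or.ALU i7 RAW+WAW r2
#6 head=8: xor.ALU ld.MEM i8&i9 2-wide

PAIRS = 3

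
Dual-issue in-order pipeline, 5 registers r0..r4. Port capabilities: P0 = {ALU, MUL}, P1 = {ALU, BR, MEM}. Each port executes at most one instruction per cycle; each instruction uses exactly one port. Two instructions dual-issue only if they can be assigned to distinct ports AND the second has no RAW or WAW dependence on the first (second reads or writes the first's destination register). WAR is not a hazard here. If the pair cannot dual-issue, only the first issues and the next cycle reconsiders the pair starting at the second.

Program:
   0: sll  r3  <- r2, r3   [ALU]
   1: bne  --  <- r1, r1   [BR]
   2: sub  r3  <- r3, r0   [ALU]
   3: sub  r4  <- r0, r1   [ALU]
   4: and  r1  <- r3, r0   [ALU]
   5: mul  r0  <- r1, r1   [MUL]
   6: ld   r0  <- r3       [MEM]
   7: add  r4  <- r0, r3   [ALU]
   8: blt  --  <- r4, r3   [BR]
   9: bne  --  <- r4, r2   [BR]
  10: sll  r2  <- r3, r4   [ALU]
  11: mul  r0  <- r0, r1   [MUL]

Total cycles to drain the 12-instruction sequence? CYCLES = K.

CYCLES = 9

t=0 i0,i1:sll/bne ; 2-wide
t=1 i2,i3:sub/sub ; 2-wide
t=2 i4:and ; RAW r1
t=3 i5:mul ; WAW r0
t=4 i6:ld ; RAW r0
t=5 i7:add ; RAW r4
t=6 i8:blt ; no-port BR/BR
t=7 i9,i10:bne/sll ; 2-wide
t=8 i11:mul ; tail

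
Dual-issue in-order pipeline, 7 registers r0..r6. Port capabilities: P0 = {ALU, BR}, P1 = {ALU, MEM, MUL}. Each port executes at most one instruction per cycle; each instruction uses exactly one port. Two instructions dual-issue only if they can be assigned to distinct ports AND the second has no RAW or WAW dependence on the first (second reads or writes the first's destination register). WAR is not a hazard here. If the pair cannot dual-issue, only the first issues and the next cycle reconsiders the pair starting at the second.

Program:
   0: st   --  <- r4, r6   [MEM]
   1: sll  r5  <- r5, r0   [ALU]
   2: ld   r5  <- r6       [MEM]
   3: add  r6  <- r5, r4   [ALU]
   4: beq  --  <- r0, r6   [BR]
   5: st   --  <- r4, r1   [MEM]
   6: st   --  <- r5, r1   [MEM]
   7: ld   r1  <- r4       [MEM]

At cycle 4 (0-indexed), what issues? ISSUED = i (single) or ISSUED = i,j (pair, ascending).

c0: i0,i1 st;sll  dual
c1: i2 ld  RAW r5
c2: i3 add  RAW r6
c3: i4,i5 beq;st  dual
c4: i6 st  no-port MEM/MEM
c5: i7 ld  tail

ISSUED = 6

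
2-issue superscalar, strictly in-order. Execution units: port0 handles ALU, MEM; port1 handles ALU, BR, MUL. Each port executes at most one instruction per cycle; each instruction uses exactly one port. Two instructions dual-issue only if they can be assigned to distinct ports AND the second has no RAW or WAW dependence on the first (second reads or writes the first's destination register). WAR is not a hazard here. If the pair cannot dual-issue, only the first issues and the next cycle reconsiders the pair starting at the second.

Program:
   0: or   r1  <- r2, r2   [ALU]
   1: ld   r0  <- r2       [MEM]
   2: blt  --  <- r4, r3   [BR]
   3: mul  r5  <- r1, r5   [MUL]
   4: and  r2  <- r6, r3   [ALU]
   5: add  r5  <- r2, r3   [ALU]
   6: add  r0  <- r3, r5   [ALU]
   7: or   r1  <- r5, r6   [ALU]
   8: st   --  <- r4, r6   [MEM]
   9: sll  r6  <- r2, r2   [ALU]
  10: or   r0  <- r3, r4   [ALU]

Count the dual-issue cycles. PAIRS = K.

c0: i0,i1 or.ALU;ld.MEM  2-wide
c1: i2 blt.BR  no-port BR/MUL
c2: i3,i4 mul.MUL;and.ALU  2-wide
c3: i5 add.ALU  RAW r5
c4: i6,i7 add.ALU;or.ALU  2-wide
c5: i8,i9 st.MEM;sll.ALU  2-wide
c6: i10 or.ALU  tail

PAIRS = 4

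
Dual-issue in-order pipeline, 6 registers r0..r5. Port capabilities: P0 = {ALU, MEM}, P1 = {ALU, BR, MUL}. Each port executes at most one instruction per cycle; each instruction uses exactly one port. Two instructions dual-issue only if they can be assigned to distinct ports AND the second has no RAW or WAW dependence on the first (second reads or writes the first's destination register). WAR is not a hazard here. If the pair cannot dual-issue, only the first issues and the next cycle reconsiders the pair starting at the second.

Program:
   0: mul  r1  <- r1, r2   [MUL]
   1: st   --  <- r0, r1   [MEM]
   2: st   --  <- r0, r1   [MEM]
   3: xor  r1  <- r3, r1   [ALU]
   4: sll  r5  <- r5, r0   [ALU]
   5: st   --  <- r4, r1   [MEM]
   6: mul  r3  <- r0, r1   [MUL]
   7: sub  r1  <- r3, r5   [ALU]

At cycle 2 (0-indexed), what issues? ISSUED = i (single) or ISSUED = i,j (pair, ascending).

t=0 i0:mul.MUL ; RAW r1
t=1 i1:st.MEM ; no-port MEM/MEM
t=2 i2&i3:st.MEM xor.ALU ; pair
t=3 i4&i5:sll.ALU st.MEM ; pair
t=4 i6:mul.MUL ; RAW r3
t=5 i7:sub.ALU ; tail

ISSUED = 2,3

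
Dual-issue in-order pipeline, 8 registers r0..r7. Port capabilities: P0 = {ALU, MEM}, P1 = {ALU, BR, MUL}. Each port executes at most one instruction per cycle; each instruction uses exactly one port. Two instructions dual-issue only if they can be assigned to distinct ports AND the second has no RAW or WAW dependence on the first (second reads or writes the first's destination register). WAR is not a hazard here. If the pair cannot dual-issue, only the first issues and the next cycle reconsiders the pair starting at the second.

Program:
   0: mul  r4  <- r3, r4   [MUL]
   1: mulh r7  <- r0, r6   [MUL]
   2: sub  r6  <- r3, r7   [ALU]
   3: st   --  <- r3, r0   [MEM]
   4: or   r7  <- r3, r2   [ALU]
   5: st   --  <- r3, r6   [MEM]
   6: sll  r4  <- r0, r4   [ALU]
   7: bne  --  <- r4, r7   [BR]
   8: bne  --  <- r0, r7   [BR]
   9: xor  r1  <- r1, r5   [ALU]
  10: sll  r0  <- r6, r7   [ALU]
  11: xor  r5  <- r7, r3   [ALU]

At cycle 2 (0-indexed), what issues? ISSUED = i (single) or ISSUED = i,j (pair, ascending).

ISSUED = 2,3

  cy0 -> i0 (mul) no-port MUL/MUL
  cy1 -> i1 (mulh) RAW r7
  cy2 -> i2,i3 (sub/st) dual
  cy3 -> i4,i5 (or/st) dual
  cy4 -> i6 (sll) RAW r4
  cy5 -> i7 (bne) no-port BR/BR
  cy6 -> i8,i9 (bne/xor) dual
  cy7 -> i10,i11 (sll/xor) dual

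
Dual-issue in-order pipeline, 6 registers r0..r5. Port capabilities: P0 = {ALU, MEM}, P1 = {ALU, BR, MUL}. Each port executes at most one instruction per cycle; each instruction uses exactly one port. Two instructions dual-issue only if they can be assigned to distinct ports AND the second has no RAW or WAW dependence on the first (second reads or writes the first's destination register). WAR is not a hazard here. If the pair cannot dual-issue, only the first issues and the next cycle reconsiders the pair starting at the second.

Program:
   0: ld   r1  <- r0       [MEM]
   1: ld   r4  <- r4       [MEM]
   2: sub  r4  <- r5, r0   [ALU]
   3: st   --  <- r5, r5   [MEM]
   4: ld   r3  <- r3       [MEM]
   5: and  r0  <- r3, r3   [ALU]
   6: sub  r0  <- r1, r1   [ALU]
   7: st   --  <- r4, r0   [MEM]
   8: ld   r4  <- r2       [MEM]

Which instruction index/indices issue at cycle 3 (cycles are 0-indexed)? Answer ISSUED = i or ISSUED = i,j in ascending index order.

ISSUED = 4

#0 head=0: ld i0 no-port MEM/MEM
#1 head=1: ld i1 WAW r4
#2 head=2: sub/st i2&i3 2-wide
#3 head=4: ld i4 RAW r3
#4 head=5: and i5 WAW r0
#5 head=6: sub i6 RAW r0
#6 head=7: st i7 no-port MEM/MEM
#7 head=8: ld i8 tail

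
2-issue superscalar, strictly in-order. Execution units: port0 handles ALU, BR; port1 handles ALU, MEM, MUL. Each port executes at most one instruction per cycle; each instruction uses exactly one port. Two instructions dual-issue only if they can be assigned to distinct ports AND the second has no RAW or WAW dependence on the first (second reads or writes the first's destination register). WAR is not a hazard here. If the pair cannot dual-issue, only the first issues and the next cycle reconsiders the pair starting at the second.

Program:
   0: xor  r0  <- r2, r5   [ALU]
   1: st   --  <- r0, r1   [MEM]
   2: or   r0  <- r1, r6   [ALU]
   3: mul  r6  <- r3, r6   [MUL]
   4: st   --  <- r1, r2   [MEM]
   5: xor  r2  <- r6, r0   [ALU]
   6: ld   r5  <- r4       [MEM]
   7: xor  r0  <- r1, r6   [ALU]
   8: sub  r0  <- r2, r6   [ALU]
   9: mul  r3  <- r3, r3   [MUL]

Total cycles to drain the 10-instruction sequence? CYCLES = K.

#0 head=0: xor i0 RAW r0
#1 head=1: st/or i1,i2 2-wide
#2 head=3: mul i3 no-port MUL/MEM
#3 head=4: st/xor i4,i5 2-wide
#4 head=6: ld/xor i6,i7 2-wide
#5 head=8: sub/mul i8,i9 2-wide

CYCLES = 6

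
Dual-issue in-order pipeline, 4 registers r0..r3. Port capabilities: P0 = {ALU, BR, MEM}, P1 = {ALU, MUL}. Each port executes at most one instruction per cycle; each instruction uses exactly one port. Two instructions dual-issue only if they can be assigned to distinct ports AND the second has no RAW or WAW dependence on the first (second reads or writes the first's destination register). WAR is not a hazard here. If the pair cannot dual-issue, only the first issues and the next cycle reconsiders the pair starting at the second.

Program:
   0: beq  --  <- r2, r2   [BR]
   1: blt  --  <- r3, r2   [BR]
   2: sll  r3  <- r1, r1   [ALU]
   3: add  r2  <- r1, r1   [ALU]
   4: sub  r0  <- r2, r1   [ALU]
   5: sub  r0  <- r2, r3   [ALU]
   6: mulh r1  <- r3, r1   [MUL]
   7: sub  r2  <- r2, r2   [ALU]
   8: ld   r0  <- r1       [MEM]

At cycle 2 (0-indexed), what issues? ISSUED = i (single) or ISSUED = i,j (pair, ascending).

0. beq @i0  | no-port BR/BR
1. blt/sll @i1/i2  | dual
2. add @i3  | RAW r2
3. sub @i4  | WAW r0
4. sub/mulh @i5/i6  | dual
5. sub/ld @i7/i8  | dual

ISSUED = 3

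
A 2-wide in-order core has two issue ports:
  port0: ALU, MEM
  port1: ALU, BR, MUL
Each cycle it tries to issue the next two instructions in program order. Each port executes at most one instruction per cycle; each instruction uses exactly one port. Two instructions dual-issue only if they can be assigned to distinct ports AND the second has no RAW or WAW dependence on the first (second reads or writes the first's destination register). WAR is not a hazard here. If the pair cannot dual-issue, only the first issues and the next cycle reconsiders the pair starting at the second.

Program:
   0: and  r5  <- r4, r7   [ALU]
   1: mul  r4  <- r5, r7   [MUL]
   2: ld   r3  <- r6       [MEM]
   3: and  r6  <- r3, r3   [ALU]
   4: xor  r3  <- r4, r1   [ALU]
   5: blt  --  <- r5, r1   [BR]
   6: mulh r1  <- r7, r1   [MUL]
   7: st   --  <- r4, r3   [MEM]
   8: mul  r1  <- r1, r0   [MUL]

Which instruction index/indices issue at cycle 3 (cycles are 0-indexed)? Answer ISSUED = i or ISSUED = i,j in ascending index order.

[0] i0  and.ALU  -- RAW r5
[1] i1+i2  mul.MUL;ld.MEM  -- pair
[2] i3+i4  and.ALU;xor.ALU  -- pair
[3] i5  blt.BR  -- no-port BR/MUL
[4] i6+i7  mulh.MUL;st.MEM  -- pair
[5] i8  mul.MUL  -- tail

ISSUED = 5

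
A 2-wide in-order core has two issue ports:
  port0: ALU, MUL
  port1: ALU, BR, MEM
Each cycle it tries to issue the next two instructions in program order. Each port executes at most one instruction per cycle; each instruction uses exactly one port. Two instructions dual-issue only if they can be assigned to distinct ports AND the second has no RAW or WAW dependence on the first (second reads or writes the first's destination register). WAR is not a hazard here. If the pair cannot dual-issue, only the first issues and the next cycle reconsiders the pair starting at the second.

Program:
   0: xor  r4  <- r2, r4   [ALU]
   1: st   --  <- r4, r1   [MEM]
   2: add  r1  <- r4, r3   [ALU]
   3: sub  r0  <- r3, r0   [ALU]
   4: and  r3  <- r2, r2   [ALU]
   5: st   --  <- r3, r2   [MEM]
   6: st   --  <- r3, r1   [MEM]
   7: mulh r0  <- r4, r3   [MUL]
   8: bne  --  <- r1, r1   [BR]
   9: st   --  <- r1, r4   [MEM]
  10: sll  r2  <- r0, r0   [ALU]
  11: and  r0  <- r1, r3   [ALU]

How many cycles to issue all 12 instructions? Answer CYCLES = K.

CYCLES = 8

c0: i0 xor.ALU  RAW r4
c1: i1+i2 st.MEM/add.ALU  2-wide
c2: i3+i4 sub.ALU/and.ALU  2-wide
c3: i5 st.MEM  no-port MEM/MEM
c4: i6+i7 st.MEM/mulh.MUL  2-wide
c5: i8 bne.BR  no-port BR/MEM
c6: i9+i10 st.MEM/sll.ALU  2-wide
c7: i11 and.ALU  tail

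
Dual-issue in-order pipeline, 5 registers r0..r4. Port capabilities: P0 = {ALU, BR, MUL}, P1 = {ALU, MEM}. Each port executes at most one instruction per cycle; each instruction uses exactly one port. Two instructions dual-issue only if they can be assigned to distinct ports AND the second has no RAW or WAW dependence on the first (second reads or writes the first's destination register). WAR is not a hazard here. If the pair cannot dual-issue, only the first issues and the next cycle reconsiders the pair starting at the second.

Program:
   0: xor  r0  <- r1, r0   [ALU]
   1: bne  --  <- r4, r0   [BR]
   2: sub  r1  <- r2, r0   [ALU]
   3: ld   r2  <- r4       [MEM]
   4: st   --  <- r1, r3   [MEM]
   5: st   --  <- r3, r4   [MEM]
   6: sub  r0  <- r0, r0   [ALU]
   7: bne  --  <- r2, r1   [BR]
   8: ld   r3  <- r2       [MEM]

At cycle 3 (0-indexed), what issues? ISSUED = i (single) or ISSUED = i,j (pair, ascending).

c0: i0 xor.ALU  RAW r0
c1: i1,i2 bne.BR sub.ALU  dual
c2: i3 ld.MEM  no-port MEM/MEM
c3: i4 st.MEM  no-port MEM/MEM
c4: i5,i6 st.MEM sub.ALU  dual
c5: i7,i8 bne.BR ld.MEM  dual

ISSUED = 4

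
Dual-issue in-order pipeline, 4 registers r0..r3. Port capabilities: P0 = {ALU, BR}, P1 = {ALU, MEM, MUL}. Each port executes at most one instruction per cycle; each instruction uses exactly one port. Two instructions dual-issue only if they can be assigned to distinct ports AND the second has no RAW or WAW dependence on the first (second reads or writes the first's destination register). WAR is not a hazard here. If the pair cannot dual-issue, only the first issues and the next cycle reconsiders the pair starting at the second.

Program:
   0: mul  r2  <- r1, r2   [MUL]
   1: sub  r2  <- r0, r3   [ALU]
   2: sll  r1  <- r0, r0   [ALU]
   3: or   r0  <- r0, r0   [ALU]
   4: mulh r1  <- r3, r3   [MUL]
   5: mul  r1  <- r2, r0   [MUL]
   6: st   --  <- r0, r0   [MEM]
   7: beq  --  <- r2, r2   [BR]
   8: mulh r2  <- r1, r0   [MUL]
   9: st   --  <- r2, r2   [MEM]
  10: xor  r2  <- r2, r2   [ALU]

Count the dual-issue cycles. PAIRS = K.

  cy0 -> i0 (mul.MUL) WAW r2
  cy1 -> i1&i2 (sub.ALU+sll.ALU) dual
  cy2 -> i3&i4 (or.ALU+mulh.MUL) dual
  cy3 -> i5 (mul.MUL) no-port MUL/MEM
  cy4 -> i6&i7 (st.MEM+beq.BR) dual
  cy5 -> i8 (mulh.MUL) no-port MUL/MEM
  cy6 -> i9&i10 (st.MEM+xor.ALU) dual

PAIRS = 4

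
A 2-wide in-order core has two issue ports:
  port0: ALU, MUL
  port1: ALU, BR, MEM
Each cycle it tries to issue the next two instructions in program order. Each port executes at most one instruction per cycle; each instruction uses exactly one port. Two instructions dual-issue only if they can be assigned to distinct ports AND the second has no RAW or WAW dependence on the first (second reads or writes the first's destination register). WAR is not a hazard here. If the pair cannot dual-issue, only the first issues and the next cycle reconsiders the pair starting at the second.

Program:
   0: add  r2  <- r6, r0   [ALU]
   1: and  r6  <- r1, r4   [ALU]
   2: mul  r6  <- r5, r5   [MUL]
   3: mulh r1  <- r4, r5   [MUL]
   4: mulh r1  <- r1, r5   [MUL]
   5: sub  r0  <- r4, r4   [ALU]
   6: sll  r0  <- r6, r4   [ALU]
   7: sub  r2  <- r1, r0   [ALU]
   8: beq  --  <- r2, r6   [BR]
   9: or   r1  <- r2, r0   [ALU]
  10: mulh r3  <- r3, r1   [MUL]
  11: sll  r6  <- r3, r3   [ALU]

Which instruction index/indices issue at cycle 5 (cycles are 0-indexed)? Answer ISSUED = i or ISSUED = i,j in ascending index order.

ISSUED = 7

  cy0 -> i0/i1 (add.ALU and.ALU) dual
  cy1 -> i2 (mul.MUL) no-port MUL/MUL
  cy2 -> i3 (mulh.MUL) no-port MUL/MUL
  cy3 -> i4/i5 (mulh.MUL sub.ALU) dual
  cy4 -> i6 (sll.ALU) RAW r0
  cy5 -> i7 (sub.ALU) RAW r2
  cy6 -> i8/i9 (beq.BR or.ALU) dual
  cy7 -> i10 (mulh.MUL) RAW r3
  cy8 -> i11 (sll.ALU) tail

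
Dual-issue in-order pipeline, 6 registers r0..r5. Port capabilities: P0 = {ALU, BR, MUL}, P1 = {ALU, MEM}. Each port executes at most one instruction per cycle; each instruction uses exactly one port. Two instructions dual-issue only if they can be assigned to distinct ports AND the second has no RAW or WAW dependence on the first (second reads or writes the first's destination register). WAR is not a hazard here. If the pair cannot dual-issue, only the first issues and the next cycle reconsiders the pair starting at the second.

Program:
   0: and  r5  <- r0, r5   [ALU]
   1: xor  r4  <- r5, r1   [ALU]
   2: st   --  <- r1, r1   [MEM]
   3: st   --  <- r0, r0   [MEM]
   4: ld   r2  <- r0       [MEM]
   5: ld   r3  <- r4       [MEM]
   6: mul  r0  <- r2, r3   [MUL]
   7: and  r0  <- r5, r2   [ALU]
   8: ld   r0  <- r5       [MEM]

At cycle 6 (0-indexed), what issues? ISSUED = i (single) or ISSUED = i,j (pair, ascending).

ISSUED = 7

0. and @i0  | RAW r5
1. xor st @i1/i2  | pair
2. st @i3  | no-port MEM/MEM
3. ld @i4  | no-port MEM/MEM
4. ld @i5  | RAW r3
5. mul @i6  | WAW r0
6. and @i7  | WAW r0
7. ld @i8  | tail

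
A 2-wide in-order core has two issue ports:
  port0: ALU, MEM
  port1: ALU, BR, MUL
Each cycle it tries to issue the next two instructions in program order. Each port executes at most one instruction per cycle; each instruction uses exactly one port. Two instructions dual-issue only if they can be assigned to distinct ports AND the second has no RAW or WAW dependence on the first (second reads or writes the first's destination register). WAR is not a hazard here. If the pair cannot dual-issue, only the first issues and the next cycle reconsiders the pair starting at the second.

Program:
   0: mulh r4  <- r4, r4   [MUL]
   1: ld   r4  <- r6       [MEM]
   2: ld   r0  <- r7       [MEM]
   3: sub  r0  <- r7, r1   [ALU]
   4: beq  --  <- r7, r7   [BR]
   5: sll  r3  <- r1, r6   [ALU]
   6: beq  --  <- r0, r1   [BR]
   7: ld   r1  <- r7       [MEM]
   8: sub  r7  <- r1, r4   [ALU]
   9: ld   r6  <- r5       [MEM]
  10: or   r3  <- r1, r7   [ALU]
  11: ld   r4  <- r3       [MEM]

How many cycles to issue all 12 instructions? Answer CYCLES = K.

CYCLES = 9

c0: i0 mulh.MUL  WAW r4
c1: i1 ld.MEM  no-port MEM/MEM
c2: i2 ld.MEM  WAW r0
c3: i3&i4 sub.ALU/beq.BR  2-wide
c4: i5&i6 sll.ALU/beq.BR  2-wide
c5: i7 ld.MEM  RAW r1
c6: i8&i9 sub.ALU/ld.MEM  2-wide
c7: i10 or.ALU  RAW r3
c8: i11 ld.MEM  tail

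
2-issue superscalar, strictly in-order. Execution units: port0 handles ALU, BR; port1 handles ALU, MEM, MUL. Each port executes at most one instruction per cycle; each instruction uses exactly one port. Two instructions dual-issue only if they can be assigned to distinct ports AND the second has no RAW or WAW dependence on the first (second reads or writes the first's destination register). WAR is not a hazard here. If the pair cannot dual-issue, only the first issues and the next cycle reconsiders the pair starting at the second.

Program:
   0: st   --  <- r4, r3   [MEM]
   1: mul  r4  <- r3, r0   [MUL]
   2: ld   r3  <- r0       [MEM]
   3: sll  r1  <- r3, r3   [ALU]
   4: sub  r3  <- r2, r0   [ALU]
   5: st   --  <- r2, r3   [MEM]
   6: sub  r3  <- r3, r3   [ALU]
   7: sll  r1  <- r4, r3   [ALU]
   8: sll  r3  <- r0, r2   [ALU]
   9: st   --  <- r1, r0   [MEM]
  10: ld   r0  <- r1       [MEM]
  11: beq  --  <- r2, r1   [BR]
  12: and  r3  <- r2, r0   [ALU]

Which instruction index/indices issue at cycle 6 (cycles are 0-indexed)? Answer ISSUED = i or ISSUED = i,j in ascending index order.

  cy0 -> i0 (st.MEM) no-port MEM/MUL
  cy1 -> i1 (mul.MUL) no-port MUL/MEM
  cy2 -> i2 (ld.MEM) RAW r3
  cy3 -> i3,i4 (sll.ALU/sub.ALU) pair
  cy4 -> i5,i6 (st.MEM/sub.ALU) pair
  cy5 -> i7,i8 (sll.ALU/sll.ALU) pair
  cy6 -> i9 (st.MEM) no-port MEM/MEM
  cy7 -> i10,i11 (ld.MEM/beq.BR) pair
  cy8 -> i12 (and.ALU) tail

ISSUED = 9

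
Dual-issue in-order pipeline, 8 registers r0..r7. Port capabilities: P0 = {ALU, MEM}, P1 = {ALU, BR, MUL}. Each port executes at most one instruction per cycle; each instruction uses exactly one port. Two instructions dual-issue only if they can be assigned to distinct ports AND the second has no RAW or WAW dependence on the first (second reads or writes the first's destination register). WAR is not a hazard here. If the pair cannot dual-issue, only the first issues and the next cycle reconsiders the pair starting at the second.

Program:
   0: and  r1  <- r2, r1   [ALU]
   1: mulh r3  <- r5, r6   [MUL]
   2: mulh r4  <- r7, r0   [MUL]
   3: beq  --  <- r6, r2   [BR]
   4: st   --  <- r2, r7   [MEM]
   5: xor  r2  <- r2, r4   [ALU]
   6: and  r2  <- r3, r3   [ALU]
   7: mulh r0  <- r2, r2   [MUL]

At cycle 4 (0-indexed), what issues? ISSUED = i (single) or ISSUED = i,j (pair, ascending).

ISSUED = 6

c0: i0,i1 and.ALU mulh.MUL  2-wide
c1: i2 mulh.MUL  no-port MUL/BR
c2: i3,i4 beq.BR st.MEM  2-wide
c3: i5 xor.ALU  WAW r2
c4: i6 and.ALU  RAW r2
c5: i7 mulh.MUL  tail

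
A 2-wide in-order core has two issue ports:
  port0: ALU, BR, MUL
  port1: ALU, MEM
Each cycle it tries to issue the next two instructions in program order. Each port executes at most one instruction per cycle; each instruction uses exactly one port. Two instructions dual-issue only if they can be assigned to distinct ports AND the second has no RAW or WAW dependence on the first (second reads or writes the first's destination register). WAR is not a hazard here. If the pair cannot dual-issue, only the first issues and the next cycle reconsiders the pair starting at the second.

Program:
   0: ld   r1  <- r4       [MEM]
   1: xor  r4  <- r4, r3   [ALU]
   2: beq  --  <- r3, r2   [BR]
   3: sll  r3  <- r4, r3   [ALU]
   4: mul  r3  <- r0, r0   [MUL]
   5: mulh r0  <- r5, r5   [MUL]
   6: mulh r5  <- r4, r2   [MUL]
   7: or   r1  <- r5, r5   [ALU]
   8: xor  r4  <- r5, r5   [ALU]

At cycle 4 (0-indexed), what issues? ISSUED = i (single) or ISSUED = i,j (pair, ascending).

ISSUED = 6

#0 head=0: ld.MEM xor.ALU i0&i1 2-wide
#1 head=2: beq.BR sll.ALU i2&i3 2-wide
#2 head=4: mul.MUL i4 no-port MUL/MUL
#3 head=5: mulh.MUL i5 no-port MUL/MUL
#4 head=6: mulh.MUL i6 RAW r5
#5 head=7: or.ALU xor.ALU i7&i8 2-wide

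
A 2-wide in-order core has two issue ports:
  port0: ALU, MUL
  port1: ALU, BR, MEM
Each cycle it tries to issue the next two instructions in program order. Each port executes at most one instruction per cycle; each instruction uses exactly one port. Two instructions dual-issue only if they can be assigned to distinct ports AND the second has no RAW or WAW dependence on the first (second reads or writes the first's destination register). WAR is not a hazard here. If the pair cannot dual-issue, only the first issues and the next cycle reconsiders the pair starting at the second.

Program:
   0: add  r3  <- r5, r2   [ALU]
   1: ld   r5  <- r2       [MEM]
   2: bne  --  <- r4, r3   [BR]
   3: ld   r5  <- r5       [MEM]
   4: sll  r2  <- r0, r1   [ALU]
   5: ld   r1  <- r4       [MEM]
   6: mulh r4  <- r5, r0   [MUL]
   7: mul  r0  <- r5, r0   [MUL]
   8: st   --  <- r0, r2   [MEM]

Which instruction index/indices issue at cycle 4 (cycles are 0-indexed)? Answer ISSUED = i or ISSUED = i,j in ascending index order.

  cy0 -> i0/i1 (add/ld) pair
  cy1 -> i2 (bne) no-port BR/MEM
  cy2 -> i3/i4 (ld/sll) pair
  cy3 -> i5/i6 (ld/mulh) pair
  cy4 -> i7 (mul) RAW r0
  cy5 -> i8 (st) tail

ISSUED = 7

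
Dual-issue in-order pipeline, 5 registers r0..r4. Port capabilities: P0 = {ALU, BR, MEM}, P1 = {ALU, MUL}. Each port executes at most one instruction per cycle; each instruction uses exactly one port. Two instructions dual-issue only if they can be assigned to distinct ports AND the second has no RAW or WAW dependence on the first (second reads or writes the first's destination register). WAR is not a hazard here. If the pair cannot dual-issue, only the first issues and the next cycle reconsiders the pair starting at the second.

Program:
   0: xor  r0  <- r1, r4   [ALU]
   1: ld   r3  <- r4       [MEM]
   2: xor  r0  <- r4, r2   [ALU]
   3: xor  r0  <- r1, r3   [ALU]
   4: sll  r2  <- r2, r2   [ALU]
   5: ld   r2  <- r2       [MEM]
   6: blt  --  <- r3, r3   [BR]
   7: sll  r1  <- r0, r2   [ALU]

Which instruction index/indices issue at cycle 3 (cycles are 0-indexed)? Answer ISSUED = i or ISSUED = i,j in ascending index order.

0. xor;ld @i0&i1  | pair
1. xor @i2  | WAW r0
2. xor;sll @i3&i4  | pair
3. ld @i5  | no-port MEM/BR
4. blt;sll @i6&i7  | pair

ISSUED = 5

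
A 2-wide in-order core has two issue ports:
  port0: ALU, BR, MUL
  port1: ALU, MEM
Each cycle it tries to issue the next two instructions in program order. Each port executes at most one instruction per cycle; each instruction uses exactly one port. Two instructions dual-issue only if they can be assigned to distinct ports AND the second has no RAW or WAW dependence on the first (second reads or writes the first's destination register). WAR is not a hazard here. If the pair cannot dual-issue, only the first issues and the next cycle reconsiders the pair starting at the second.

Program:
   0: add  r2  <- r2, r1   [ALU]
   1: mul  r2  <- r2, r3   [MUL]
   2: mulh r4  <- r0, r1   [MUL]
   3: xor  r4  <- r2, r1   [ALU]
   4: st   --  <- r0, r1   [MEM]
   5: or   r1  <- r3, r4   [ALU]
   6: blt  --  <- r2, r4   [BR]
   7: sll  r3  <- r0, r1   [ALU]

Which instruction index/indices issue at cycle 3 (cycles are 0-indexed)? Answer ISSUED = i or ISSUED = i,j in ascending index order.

ISSUED = 3,4

t=0 i0:add ; RAW+WAW r2
t=1 i1:mul ; no-port MUL/MUL
t=2 i2:mulh ; WAW r4
t=3 i3&i4:xor st ; dual
t=4 i5&i6:or blt ; dual
t=5 i7:sll ; tail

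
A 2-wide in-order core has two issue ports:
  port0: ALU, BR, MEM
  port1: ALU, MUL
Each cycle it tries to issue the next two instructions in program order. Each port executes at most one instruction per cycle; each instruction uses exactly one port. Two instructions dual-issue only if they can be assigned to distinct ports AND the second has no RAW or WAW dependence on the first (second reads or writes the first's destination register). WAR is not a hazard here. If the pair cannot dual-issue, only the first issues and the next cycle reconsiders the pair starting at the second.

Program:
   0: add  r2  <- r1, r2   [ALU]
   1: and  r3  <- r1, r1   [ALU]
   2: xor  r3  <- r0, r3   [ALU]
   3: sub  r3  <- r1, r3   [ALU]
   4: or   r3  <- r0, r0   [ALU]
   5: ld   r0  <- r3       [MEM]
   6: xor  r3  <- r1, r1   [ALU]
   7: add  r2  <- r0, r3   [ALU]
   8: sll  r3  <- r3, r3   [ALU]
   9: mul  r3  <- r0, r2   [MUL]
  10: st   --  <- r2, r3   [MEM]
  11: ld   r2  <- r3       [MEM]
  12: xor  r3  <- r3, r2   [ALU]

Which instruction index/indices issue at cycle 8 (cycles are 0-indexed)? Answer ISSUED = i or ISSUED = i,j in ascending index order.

#0 head=0: add/and i0+i1 2-wide
#1 head=2: xor i2 RAW+WAW r3
#2 head=3: sub i3 WAW r3
#3 head=4: or i4 RAW r3
#4 head=5: ld/xor i5+i6 2-wide
#5 head=7: add/sll i7+i8 2-wide
#6 head=9: mul i9 RAW r3
#7 head=10: st i10 no-port MEM/MEM
#8 head=11: ld i11 RAW r2
#9 head=12: xor i12 tail

ISSUED = 11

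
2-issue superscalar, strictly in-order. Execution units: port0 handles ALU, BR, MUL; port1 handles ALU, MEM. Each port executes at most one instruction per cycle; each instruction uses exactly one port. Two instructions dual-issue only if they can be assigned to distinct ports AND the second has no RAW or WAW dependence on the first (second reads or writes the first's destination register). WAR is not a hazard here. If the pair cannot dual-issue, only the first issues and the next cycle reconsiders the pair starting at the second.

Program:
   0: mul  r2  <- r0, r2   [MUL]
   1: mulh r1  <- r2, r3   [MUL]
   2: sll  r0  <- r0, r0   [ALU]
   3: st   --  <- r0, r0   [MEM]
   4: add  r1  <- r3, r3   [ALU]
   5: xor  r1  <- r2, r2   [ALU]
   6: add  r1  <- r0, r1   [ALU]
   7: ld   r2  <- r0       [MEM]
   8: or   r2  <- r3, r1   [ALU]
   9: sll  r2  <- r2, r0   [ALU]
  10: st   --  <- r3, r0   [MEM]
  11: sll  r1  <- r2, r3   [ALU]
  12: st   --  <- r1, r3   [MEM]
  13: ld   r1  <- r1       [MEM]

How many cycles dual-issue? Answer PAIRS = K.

t=0 i0:mul.MUL ; no-port MUL/MUL
t=1 i1&i2:mulh.MUL/sll.ALU ; 2-wide
t=2 i3&i4:st.MEM/add.ALU ; 2-wide
t=3 i5:xor.ALU ; RAW+WAW r1
t=4 i6&i7:add.ALU/ld.MEM ; 2-wide
t=5 i8:or.ALU ; RAW+WAW r2
t=6 i9&i10:sll.ALU/st.MEM ; 2-wide
t=7 i11:sll.ALU ; RAW r1
t=8 i12:st.MEM ; no-port MEM/MEM
t=9 i13:ld.MEM ; tail

PAIRS = 4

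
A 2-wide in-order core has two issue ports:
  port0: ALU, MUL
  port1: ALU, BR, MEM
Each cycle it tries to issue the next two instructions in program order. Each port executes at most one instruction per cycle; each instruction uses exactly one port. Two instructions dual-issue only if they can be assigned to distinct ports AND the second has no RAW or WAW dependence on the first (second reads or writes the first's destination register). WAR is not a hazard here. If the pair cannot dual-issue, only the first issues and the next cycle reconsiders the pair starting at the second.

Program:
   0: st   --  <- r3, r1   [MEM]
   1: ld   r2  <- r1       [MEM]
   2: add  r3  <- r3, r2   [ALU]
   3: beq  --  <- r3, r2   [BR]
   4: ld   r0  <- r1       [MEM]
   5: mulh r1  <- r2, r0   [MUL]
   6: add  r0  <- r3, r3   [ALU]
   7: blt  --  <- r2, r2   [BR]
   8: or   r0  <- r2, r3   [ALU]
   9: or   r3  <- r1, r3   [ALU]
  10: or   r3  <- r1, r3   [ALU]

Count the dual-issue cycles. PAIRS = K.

[0] i0  st  -- no-port MEM/MEM
[1] i1  ld  -- RAW r2
[2] i2  add  -- RAW r3
[3] i3  beq  -- no-port BR/MEM
[4] i4  ld  -- RAW r0
[5] i5+i6  mulh;add  -- 2-wide
[6] i7+i8  blt;or  -- 2-wide
[7] i9  or  -- RAW+WAW r3
[8] i10  or  -- tail

PAIRS = 2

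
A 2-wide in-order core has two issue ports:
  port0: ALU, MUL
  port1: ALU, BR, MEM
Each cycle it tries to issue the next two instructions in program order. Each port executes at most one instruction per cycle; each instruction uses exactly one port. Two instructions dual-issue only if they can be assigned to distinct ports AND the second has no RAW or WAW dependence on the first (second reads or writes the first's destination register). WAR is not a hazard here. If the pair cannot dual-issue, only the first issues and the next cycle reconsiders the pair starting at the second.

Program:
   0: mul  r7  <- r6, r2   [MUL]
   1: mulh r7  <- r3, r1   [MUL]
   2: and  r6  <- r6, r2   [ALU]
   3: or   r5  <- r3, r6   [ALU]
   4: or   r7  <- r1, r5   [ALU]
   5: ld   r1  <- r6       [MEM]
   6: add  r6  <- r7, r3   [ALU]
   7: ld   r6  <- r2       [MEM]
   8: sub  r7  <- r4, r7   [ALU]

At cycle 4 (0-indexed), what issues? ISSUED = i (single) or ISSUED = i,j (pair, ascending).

ISSUED = 6

t=0 i0:mul.MUL ; no-port MUL/MUL
t=1 i1/i2:mulh.MUL/and.ALU ; pair
t=2 i3:or.ALU ; RAW r5
t=3 i4/i5:or.ALU/ld.MEM ; pair
t=4 i6:add.ALU ; WAW r6
t=5 i7/i8:ld.MEM/sub.ALU ; pair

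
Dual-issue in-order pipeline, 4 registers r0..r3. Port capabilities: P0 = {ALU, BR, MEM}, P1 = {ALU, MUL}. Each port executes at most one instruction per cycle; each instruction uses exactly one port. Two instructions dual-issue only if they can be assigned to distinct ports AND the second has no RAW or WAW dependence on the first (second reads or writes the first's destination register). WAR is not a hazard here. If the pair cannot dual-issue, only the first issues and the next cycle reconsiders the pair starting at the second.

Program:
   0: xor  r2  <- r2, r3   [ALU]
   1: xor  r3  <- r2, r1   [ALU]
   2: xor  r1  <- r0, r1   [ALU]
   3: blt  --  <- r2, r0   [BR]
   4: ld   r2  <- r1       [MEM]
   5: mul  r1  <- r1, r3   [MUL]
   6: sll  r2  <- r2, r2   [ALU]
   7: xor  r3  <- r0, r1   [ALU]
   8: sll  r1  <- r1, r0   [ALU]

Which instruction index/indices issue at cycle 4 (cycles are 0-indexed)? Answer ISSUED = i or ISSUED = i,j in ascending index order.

  cy0 -> i0 (xor.ALU) RAW r2
  cy1 -> i1,i2 (xor.ALU xor.ALU) 2-wide
  cy2 -> i3 (blt.BR) no-port BR/MEM
  cy3 -> i4,i5 (ld.MEM mul.MUL) 2-wide
  cy4 -> i6,i7 (sll.ALU xor.ALU) 2-wide
  cy5 -> i8 (sll.ALU) tail

ISSUED = 6,7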